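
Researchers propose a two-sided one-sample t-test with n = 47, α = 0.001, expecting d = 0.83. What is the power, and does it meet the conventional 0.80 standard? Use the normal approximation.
Power ≈ 0.99; the study is adequately powered (power ≥ 0.80)

Power calculation (one-sample t-test, normal approximation):
z_β = d · √n - z_{α/2}
z_β = 0.83 · √47 - 3.291
z_β = 0.83 · 6.856 - 3.291
z_β = 2.400

Power = Φ(z_β) = Φ(2.400) ≈ 0.992

Effect size d = 0.83 is large by Cohen's convention (0.2/0.5/0.8).

Threshold: power ≥ 0.80 is conventionally adequate.
Power ≈ 0.99 → the study is adequately powered (power ≥ 0.80).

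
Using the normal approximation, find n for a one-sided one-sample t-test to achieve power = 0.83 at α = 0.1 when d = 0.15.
n = 223

Sample size formula (one-sample t-test, normal approximation):
n = ((z_α + z_β) / d)²

z_α = 1.282 (for α = 0.1, one-sided)
z_β = 0.954 (for power = 0.83)
d = 0.15

n = ((1.282 + 0.954) / 0.15)²
n = (14.907)²
n ≈ 222.22
Round up to the next whole number: n = 223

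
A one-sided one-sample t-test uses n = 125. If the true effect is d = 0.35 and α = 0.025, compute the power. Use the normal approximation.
Power ≈ 0.97

Power calculation (one-sample t-test, normal approximation):
z_β = d · √n - z_α
z_β = 0.35 · √125 - 1.960
z_β = 0.35 · 11.180 - 1.960
z_β = 1.953

Power = Φ(z_β) = Φ(1.953) ≈ 0.975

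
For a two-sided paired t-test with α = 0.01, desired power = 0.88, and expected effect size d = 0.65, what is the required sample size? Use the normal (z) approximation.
n = 34 pairs

Sample size formula (paired t-test, normal approximation):
n = ((z_{α/2} + z_β) / d)²

z_{α/2} = 2.576 (for α = 0.01, two-sided)
z_β = 1.175 (for power = 0.88)
d = 0.65

n = ((2.576 + 1.175) / 0.65)²
n = (5.771)²
n ≈ 33.30
Round up to the next whole number: n = 34 pairs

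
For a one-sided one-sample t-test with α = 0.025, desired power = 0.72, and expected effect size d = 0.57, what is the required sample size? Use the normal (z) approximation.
n = 20

Sample size formula (one-sample t-test, normal approximation):
n = ((z_α + z_β) / d)²

z_α = 1.960 (for α = 0.025, one-sided)
z_β = 0.583 (for power = 0.72)
d = 0.57

n = ((1.960 + 0.583) / 0.57)²
n = (4.461)²
n ≈ 19.90
Round up to the next whole number: n = 20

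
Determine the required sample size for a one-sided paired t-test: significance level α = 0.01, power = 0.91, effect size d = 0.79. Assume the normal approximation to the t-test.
n = 22 pairs

Sample size formula (paired t-test, normal approximation):
n = ((z_α + z_β) / d)²

z_α = 2.326 (for α = 0.01, one-sided)
z_β = 1.341 (for power = 0.91)
d = 0.79

n = ((2.326 + 1.341) / 0.79)²
n = (4.642)²
n ≈ 21.55
Round up to the next whole number: n = 22 pairs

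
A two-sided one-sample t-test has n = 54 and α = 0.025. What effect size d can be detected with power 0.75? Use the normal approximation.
d ≈ 0.40

Minimum detectable effect (one-sample t-test, normal approximation):
d = (z_{α/2} + z_β) / √n
d = (2.241 + 0.674) / √54
d = 2.916 / 7.348
d ≈ 0.40

By Cohen's convention (0.2 small / 0.5 medium / 0.8 large): small effect.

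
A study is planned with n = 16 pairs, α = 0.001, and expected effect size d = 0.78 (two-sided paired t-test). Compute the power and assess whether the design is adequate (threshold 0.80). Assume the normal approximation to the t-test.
Power ≈ 0.43; the study is underpowered (power < 0.80)

Power calculation (paired t-test, normal approximation):
z_β = d · √n - z_{α/2}
z_β = 0.78 · √16 - 3.291
z_β = 0.78 · 4.000 - 3.291
z_β = -0.171

Power = Φ(z_β) = Φ(-0.171) ≈ 0.432

Effect size d = 0.78 is medium by Cohen's convention (0.2/0.5/0.8).

Threshold: power ≥ 0.80 is conventionally adequate.
Power ≈ 0.43 → the study is underpowered (power < 0.80).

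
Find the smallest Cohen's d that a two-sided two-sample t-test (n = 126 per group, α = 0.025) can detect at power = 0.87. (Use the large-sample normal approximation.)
d ≈ 0.42

Minimum detectable effect (two-sample t-test, normal approximation):
d = (z_{α/2} + z_β) / √(n/2)
d = (2.241 + 1.126) / √(126/2)
d = 3.368 / 7.937
d ≈ 0.42

By Cohen's convention (0.2 small / 0.5 medium / 0.8 large): small effect.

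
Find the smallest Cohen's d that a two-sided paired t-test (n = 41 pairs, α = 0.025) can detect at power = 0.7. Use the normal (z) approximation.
d ≈ 0.43

Minimum detectable effect (paired t-test, normal approximation):
d = (z_{α/2} + z_β) / √n
d = (2.241 + 0.524) / √41
d = 2.766 / 6.403
d ≈ 0.43

By Cohen's convention (0.2 small / 0.5 medium / 0.8 large): small effect.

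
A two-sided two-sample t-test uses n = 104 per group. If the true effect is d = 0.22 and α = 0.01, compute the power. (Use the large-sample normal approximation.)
Power ≈ 0.16

Power calculation (two-sample t-test, normal approximation):
z_β = d · √(n/2) - z_{α/2}
z_β = 0.22 · √(104/2) - 2.576
z_β = 0.22 · 7.211 - 2.576
z_β = -0.989

Power = Φ(z_β) = Φ(-0.989) ≈ 0.161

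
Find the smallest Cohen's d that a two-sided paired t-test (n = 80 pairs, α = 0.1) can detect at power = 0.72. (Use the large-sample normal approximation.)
d ≈ 0.25

Minimum detectable effect (paired t-test, normal approximation):
d = (z_{α/2} + z_β) / √n
d = (1.645 + 0.583) / √80
d = 2.228 / 8.944
d ≈ 0.25

By Cohen's convention (0.2 small / 0.5 medium / 0.8 large): small effect.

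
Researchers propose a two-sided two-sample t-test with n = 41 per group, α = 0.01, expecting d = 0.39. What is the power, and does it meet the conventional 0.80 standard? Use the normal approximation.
Power ≈ 0.21; the study is underpowered (power < 0.80)

Power calculation (two-sample t-test, normal approximation):
z_β = d · √(n/2) - z_{α/2}
z_β = 0.39 · √(41/2) - 2.576
z_β = 0.39 · 4.528 - 2.576
z_β = -0.810

Power = Φ(z_β) = Φ(-0.810) ≈ 0.209

Effect size d = 0.39 is small by Cohen's convention (0.2/0.5/0.8).

Threshold: power ≥ 0.80 is conventionally adequate.
Power ≈ 0.21 → the study is underpowered (power < 0.80).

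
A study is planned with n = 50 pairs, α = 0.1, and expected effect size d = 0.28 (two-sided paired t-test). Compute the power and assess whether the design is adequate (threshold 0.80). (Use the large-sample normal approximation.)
Power ≈ 0.63; the study is underpowered (power < 0.80)

Power calculation (paired t-test, normal approximation):
z_β = d · √n - z_{α/2}
z_β = 0.28 · √50 - 1.645
z_β = 0.28 · 7.071 - 1.645
z_β = 0.335

Power = Φ(z_β) = Φ(0.335) ≈ 0.631

Effect size d = 0.28 is small by Cohen's convention (0.2/0.5/0.8).

Threshold: power ≥ 0.80 is conventionally adequate.
Power ≈ 0.63 → the study is underpowered (power < 0.80).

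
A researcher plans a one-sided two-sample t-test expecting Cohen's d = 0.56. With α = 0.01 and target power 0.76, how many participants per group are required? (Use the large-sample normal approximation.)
n = 59 per group

Sample size formula (two-sample t-test, normal approximation):
n = 2 · ((z_α + z_β) / d)²

z_α = 2.326 (for α = 0.01, one-sided)
z_β = 0.706 (for power = 0.76)
d = 0.56

n = 2 · ((2.326 + 0.706) / 0.56)²
n = 2 · (5.414)²
n ≈ 58.62
Round up to the next whole number: n = 59 per group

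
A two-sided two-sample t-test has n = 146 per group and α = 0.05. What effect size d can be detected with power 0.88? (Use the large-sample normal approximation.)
d ≈ 0.37

Minimum detectable effect (two-sample t-test, normal approximation):
d = (z_{α/2} + z_β) / √(n/2)
d = (1.960 + 1.175) / √(146/2)
d = 3.135 / 8.544
d ≈ 0.37

By Cohen's convention (0.2 small / 0.5 medium / 0.8 large): small effect.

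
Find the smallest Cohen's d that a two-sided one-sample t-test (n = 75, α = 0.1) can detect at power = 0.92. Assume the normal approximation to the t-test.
d ≈ 0.35

Minimum detectable effect (one-sample t-test, normal approximation):
d = (z_{α/2} + z_β) / √n
d = (1.645 + 1.405) / √75
d = 3.050 / 8.660
d ≈ 0.35

By Cohen's convention (0.2 small / 0.5 medium / 0.8 large): small effect.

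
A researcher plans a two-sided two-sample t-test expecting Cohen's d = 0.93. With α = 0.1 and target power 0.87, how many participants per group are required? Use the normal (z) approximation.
n = 18 per group

Sample size formula (two-sample t-test, normal approximation):
n = 2 · ((z_{α/2} + z_β) / d)²

z_{α/2} = 1.645 (for α = 0.1, two-sided)
z_β = 1.126 (for power = 0.87)
d = 0.93

n = 2 · ((1.645 + 1.126) / 0.93)²
n = 2 · (2.980)²
n ≈ 17.76
Round up to the next whole number: n = 18 per group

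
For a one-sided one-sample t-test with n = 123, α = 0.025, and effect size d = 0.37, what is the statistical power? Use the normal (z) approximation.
Power ≈ 0.98

Power calculation (one-sample t-test, normal approximation):
z_β = d · √n - z_α
z_β = 0.37 · √123 - 1.960
z_β = 0.37 · 11.091 - 1.960
z_β = 2.144

Power = Φ(z_β) = Φ(2.144) ≈ 0.984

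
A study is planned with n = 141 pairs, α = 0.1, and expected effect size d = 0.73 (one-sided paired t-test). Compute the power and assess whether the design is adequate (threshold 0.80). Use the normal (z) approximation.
Power ≈ 1.00; the study is adequately powered (power ≥ 0.80)

Power calculation (paired t-test, normal approximation):
z_β = d · √n - z_α
z_β = 0.73 · √141 - 1.282
z_β = 0.73 · 11.874 - 1.282
z_β = 7.387

Power = Φ(z_β) = Φ(7.387) ≈ 1.000

Effect size d = 0.73 is medium by Cohen's convention (0.2/0.5/0.8).

Threshold: power ≥ 0.80 is conventionally adequate.
Power ≈ 1.00 → the study is adequately powered (power ≥ 0.80).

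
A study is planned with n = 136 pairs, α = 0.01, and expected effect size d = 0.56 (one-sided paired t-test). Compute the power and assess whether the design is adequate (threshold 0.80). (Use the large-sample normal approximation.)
Power ≈ 1.00; the study is adequately powered (power ≥ 0.80)

Power calculation (paired t-test, normal approximation):
z_β = d · √n - z_α
z_β = 0.56 · √136 - 2.326
z_β = 0.56 · 11.662 - 2.326
z_β = 4.204

Power = Φ(z_β) = Φ(4.204) ≈ 1.000

Effect size d = 0.56 is medium by Cohen's convention (0.2/0.5/0.8).

Threshold: power ≥ 0.80 is conventionally adequate.
Power ≈ 1.00 → the study is adequately powered (power ≥ 0.80).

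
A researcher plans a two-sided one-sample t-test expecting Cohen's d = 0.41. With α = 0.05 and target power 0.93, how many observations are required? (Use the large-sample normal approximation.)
n = 71

Sample size formula (one-sample t-test, normal approximation):
n = ((z_{α/2} + z_β) / d)²

z_{α/2} = 1.960 (for α = 0.05, two-sided)
z_β = 1.476 (for power = 0.93)
d = 0.41

n = ((1.960 + 1.476) / 0.41)²
n = (8.380)²
n ≈ 70.22
Round up to the next whole number: n = 71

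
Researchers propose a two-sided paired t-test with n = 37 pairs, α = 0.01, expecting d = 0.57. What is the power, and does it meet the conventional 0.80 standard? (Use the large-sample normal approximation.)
Power ≈ 0.81; the study is adequately powered (power ≥ 0.80)

Power calculation (paired t-test, normal approximation):
z_β = d · √n - z_{α/2}
z_β = 0.57 · √37 - 2.576
z_β = 0.57 · 6.083 - 2.576
z_β = 0.891

Power = Φ(z_β) = Φ(0.891) ≈ 0.814

Effect size d = 0.57 is medium by Cohen's convention (0.2/0.5/0.8).

Threshold: power ≥ 0.80 is conventionally adequate.
Power ≈ 0.81 → the study is adequately powered (power ≥ 0.80).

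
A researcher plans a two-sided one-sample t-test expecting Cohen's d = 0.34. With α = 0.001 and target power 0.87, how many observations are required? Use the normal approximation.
n = 169

Sample size formula (one-sample t-test, normal approximation):
n = ((z_{α/2} + z_β) / d)²

z_{α/2} = 3.291 (for α = 0.001, two-sided)
z_β = 1.126 (for power = 0.87)
d = 0.34

n = ((3.291 + 1.126) / 0.34)²
n = (12.991)²
n ≈ 168.77
Round up to the next whole number: n = 169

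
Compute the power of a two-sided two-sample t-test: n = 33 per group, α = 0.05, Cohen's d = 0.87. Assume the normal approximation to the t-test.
Power ≈ 0.94

Power calculation (two-sample t-test, normal approximation):
z_β = d · √(n/2) - z_{α/2}
z_β = 0.87 · √(33/2) - 1.960
z_β = 0.87 · 4.062 - 1.960
z_β = 1.574

Power = Φ(z_β) = Φ(1.574) ≈ 0.942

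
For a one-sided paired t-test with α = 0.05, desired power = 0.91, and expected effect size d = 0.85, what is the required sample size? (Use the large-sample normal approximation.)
n = 13 pairs

Sample size formula (paired t-test, normal approximation):
n = ((z_α + z_β) / d)²

z_α = 1.645 (for α = 0.05, one-sided)
z_β = 1.341 (for power = 0.91)
d = 0.85

n = ((1.645 + 1.341) / 0.85)²
n = (3.513)²
n ≈ 12.34
Round up to the next whole number: n = 13 pairs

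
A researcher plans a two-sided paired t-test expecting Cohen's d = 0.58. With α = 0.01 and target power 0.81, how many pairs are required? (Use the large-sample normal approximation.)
n = 36 pairs

Sample size formula (paired t-test, normal approximation):
n = ((z_{α/2} + z_β) / d)²

z_{α/2} = 2.576 (for α = 0.01, two-sided)
z_β = 0.878 (for power = 0.81)
d = 0.58

n = ((2.576 + 0.878) / 0.58)²
n = (5.955)²
n ≈ 35.46
Round up to the next whole number: n = 36 pairs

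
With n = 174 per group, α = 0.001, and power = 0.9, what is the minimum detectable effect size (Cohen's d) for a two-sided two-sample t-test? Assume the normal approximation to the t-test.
d ≈ 0.49

Minimum detectable effect (two-sample t-test, normal approximation):
d = (z_{α/2} + z_β) / √(n/2)
d = (3.291 + 1.282) / √(174/2)
d = 4.572 / 9.327
d ≈ 0.49

By Cohen's convention (0.2 small / 0.5 medium / 0.8 large): small effect.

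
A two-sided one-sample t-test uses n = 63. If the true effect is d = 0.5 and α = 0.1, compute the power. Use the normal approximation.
Power ≈ 0.99

Power calculation (one-sample t-test, normal approximation):
z_β = d · √n - z_{α/2}
z_β = 0.5 · √63 - 1.645
z_β = 0.5 · 7.937 - 1.645
z_β = 2.324

Power = Φ(z_β) = Φ(2.324) ≈ 0.990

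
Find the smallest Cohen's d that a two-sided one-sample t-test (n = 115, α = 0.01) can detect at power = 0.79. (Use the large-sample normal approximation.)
d ≈ 0.32

Minimum detectable effect (one-sample t-test, normal approximation):
d = (z_{α/2} + z_β) / √n
d = (2.576 + 0.806) / √115
d = 3.382 / 10.724
d ≈ 0.32

By Cohen's convention (0.2 small / 0.5 medium / 0.8 large): small effect.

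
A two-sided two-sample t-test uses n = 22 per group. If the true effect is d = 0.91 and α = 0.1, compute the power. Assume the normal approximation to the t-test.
Power ≈ 0.92

Power calculation (two-sample t-test, normal approximation):
z_β = d · √(n/2) - z_{α/2}
z_β = 0.91 · √(22/2) - 1.645
z_β = 0.91 · 3.317 - 1.645
z_β = 1.373

Power = Φ(z_β) = Φ(1.373) ≈ 0.915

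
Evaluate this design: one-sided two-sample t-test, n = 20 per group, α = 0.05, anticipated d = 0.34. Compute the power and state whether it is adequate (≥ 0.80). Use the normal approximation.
Power ≈ 0.28; the study is underpowered (power < 0.80)

Power calculation (two-sample t-test, normal approximation):
z_β = d · √(n/2) - z_α
z_β = 0.34 · √(20/2) - 1.645
z_β = 0.34 · 3.162 - 1.645
z_β = -0.570

Power = Φ(z_β) = Φ(-0.570) ≈ 0.284

Effect size d = 0.34 is small by Cohen's convention (0.2/0.5/0.8).

Threshold: power ≥ 0.80 is conventionally adequate.
Power ≈ 0.28 → the study is underpowered (power < 0.80).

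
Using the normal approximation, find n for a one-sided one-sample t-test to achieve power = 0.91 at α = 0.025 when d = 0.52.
n = 41

Sample size formula (one-sample t-test, normal approximation):
n = ((z_α + z_β) / d)²

z_α = 1.960 (for α = 0.025, one-sided)
z_β = 1.341 (for power = 0.91)
d = 0.52

n = ((1.960 + 1.341) / 0.52)²
n = (6.348)²
n ≈ 40.30
Round up to the next whole number: n = 41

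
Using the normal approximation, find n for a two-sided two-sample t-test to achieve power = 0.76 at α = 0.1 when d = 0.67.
n = 25 per group

Sample size formula (two-sample t-test, normal approximation):
n = 2 · ((z_{α/2} + z_β) / d)²

z_{α/2} = 1.645 (for α = 0.1, two-sided)
z_β = 0.706 (for power = 0.76)
d = 0.67

n = 2 · ((1.645 + 0.706) / 0.67)²
n = 2 · (3.509)²
n ≈ 24.63
Round up to the next whole number: n = 25 per group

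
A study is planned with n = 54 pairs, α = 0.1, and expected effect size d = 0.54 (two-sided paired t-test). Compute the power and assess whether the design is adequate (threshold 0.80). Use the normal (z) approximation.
Power ≈ 0.99; the study is adequately powered (power ≥ 0.80)

Power calculation (paired t-test, normal approximation):
z_β = d · √n - z_{α/2}
z_β = 0.54 · √54 - 1.645
z_β = 0.54 · 7.348 - 1.645
z_β = 2.323

Power = Φ(z_β) = Φ(2.323) ≈ 0.990

Effect size d = 0.54 is medium by Cohen's convention (0.2/0.5/0.8).

Threshold: power ≥ 0.80 is conventionally adequate.
Power ≈ 0.99 → the study is adequately powered (power ≥ 0.80).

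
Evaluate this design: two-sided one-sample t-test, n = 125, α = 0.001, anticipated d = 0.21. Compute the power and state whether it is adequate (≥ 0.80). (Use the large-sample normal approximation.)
Power ≈ 0.17; the study is underpowered (power < 0.80)

Power calculation (one-sample t-test, normal approximation):
z_β = d · √n - z_{α/2}
z_β = 0.21 · √125 - 3.291
z_β = 0.21 · 11.180 - 3.291
z_β = -0.943

Power = Φ(z_β) = Φ(-0.943) ≈ 0.173

Effect size d = 0.21 is small by Cohen's convention (0.2/0.5/0.8).

Threshold: power ≥ 0.80 is conventionally adequate.
Power ≈ 0.17 → the study is underpowered (power < 0.80).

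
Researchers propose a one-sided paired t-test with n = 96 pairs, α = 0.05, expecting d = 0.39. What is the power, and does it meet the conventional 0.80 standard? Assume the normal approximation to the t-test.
Power ≈ 0.99; the study is adequately powered (power ≥ 0.80)

Power calculation (paired t-test, normal approximation):
z_β = d · √n - z_α
z_β = 0.39 · √96 - 1.645
z_β = 0.39 · 9.798 - 1.645
z_β = 2.176

Power = Φ(z_β) = Φ(2.176) ≈ 0.985

Effect size d = 0.39 is small by Cohen's convention (0.2/0.5/0.8).

Threshold: power ≥ 0.80 is conventionally adequate.
Power ≈ 0.99 → the study is adequately powered (power ≥ 0.80).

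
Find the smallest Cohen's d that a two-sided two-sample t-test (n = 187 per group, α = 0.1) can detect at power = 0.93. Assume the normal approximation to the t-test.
d ≈ 0.32

Minimum detectable effect (two-sample t-test, normal approximation):
d = (z_{α/2} + z_β) / √(n/2)
d = (1.645 + 1.476) / √(187/2)
d = 3.121 / 9.670
d ≈ 0.32

By Cohen's convention (0.2 small / 0.5 medium / 0.8 large): small effect.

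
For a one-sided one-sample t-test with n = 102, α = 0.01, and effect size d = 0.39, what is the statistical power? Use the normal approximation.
Power ≈ 0.95

Power calculation (one-sample t-test, normal approximation):
z_β = d · √n - z_α
z_β = 0.39 · √102 - 2.326
z_β = 0.39 · 10.100 - 2.326
z_β = 1.612

Power = Φ(z_β) = Φ(1.612) ≈ 0.947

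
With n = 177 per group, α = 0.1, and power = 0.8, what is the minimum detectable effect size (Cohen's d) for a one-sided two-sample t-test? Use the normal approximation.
d ≈ 0.23

Minimum detectable effect (two-sample t-test, normal approximation):
d = (z_α + z_β) / √(n/2)
d = (1.282 + 0.842) / √(177/2)
d = 2.123 / 9.407
d ≈ 0.23

By Cohen's convention (0.2 small / 0.5 medium / 0.8 large): small effect.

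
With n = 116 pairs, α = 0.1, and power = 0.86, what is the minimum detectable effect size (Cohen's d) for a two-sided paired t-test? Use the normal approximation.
d ≈ 0.25

Minimum detectable effect (paired t-test, normal approximation):
d = (z_{α/2} + z_β) / √n
d = (1.645 + 1.080) / √116
d = 2.725 / 10.770
d ≈ 0.25

By Cohen's convention (0.2 small / 0.5 medium / 0.8 large): small effect.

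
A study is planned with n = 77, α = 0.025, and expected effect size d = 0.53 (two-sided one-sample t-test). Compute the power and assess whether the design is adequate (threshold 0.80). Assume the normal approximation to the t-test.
Power ≈ 0.99; the study is adequately powered (power ≥ 0.80)

Power calculation (one-sample t-test, normal approximation):
z_β = d · √n - z_{α/2}
z_β = 0.53 · √77 - 2.241
z_β = 0.53 · 8.775 - 2.241
z_β = 2.409

Power = Φ(z_β) = Φ(2.409) ≈ 0.992

Effect size d = 0.53 is medium by Cohen's convention (0.2/0.5/0.8).

Threshold: power ≥ 0.80 is conventionally adequate.
Power ≈ 0.99 → the study is adequately powered (power ≥ 0.80).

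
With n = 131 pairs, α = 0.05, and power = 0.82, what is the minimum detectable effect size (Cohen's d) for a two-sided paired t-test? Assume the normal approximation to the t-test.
d ≈ 0.25

Minimum detectable effect (paired t-test, normal approximation):
d = (z_{α/2} + z_β) / √n
d = (1.960 + 0.915) / √131
d = 2.875 / 11.446
d ≈ 0.25

By Cohen's convention (0.2 small / 0.5 medium / 0.8 large): small effect.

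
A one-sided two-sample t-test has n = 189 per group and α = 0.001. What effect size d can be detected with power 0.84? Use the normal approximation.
d ≈ 0.42

Minimum detectable effect (two-sample t-test, normal approximation):
d = (z_α + z_β) / √(n/2)
d = (3.090 + 0.994) / √(189/2)
d = 4.085 / 9.721
d ≈ 0.42

By Cohen's convention (0.2 small / 0.5 medium / 0.8 large): small effect.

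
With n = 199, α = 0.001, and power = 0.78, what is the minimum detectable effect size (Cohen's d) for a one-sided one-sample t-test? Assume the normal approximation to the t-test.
d ≈ 0.27

Minimum detectable effect (one-sample t-test, normal approximation):
d = (z_α + z_β) / √n
d = (3.090 + 0.772) / √199
d = 3.862 / 14.107
d ≈ 0.27

By Cohen's convention (0.2 small / 0.5 medium / 0.8 large): small effect.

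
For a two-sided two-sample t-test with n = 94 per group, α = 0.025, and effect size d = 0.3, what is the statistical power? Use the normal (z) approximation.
Power ≈ 0.43

Power calculation (two-sample t-test, normal approximation):
z_β = d · √(n/2) - z_{α/2}
z_β = 0.3 · √(94/2) - 2.241
z_β = 0.3 · 6.856 - 2.241
z_β = -0.185

Power = Φ(z_β) = Φ(-0.185) ≈ 0.427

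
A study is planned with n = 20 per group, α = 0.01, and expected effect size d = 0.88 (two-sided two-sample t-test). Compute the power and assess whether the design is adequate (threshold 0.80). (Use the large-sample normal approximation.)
Power ≈ 0.58; the study is underpowered (power < 0.80)

Power calculation (two-sample t-test, normal approximation):
z_β = d · √(n/2) - z_{α/2}
z_β = 0.88 · √(20/2) - 2.576
z_β = 0.88 · 3.162 - 2.576
z_β = 0.207

Power = Φ(z_β) = Φ(0.207) ≈ 0.582

Effect size d = 0.88 is large by Cohen's convention (0.2/0.5/0.8).

Threshold: power ≥ 0.80 is conventionally adequate.
Power ≈ 0.58 → the study is underpowered (power < 0.80).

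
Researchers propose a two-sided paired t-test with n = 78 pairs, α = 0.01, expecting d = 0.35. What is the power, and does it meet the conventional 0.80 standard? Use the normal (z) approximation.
Power ≈ 0.70; the study is underpowered (power < 0.80)

Power calculation (paired t-test, normal approximation):
z_β = d · √n - z_{α/2}
z_β = 0.35 · √78 - 2.576
z_β = 0.35 · 8.832 - 2.576
z_β = 0.515

Power = Φ(z_β) = Φ(0.515) ≈ 0.697

Effect size d = 0.35 is small by Cohen's convention (0.2/0.5/0.8).

Threshold: power ≥ 0.80 is conventionally adequate.
Power ≈ 0.70 → the study is underpowered (power < 0.80).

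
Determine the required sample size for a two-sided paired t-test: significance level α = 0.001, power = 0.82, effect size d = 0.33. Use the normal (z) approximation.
n = 163 pairs

Sample size formula (paired t-test, normal approximation):
n = ((z_{α/2} + z_β) / d)²

z_{α/2} = 3.291 (for α = 0.001, two-sided)
z_β = 0.915 (for power = 0.82)
d = 0.33

n = ((3.291 + 0.915) / 0.33)²
n = (12.745)²
n ≈ 162.44
Round up to the next whole number: n = 163 pairs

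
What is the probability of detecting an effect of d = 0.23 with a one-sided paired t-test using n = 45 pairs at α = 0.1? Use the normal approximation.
Power ≈ 0.60

Power calculation (paired t-test, normal approximation):
z_β = d · √n - z_α
z_β = 0.23 · √45 - 1.282
z_β = 0.23 · 6.708 - 1.282
z_β = 0.261

Power = Φ(z_β) = Φ(0.261) ≈ 0.603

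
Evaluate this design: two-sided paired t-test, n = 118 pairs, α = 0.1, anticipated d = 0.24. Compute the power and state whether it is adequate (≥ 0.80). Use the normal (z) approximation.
Power ≈ 0.83; the study is adequately powered (power ≥ 0.80)

Power calculation (paired t-test, normal approximation):
z_β = d · √n - z_{α/2}
z_β = 0.24 · √118 - 1.645
z_β = 0.24 · 10.863 - 1.645
z_β = 0.962

Power = Φ(z_β) = Φ(0.962) ≈ 0.832

Effect size d = 0.24 is small by Cohen's convention (0.2/0.5/0.8).

Threshold: power ≥ 0.80 is conventionally adequate.
Power ≈ 0.83 → the study is adequately powered (power ≥ 0.80).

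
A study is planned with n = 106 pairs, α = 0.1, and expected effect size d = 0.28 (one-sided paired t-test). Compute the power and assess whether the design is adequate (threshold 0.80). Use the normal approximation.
Power ≈ 0.95; the study is adequately powered (power ≥ 0.80)

Power calculation (paired t-test, normal approximation):
z_β = d · √n - z_α
z_β = 0.28 · √106 - 1.282
z_β = 0.28 · 10.296 - 1.282
z_β = 1.601

Power = Φ(z_β) = Φ(1.601) ≈ 0.945

Effect size d = 0.28 is small by Cohen's convention (0.2/0.5/0.8).

Threshold: power ≥ 0.80 is conventionally adequate.
Power ≈ 0.95 → the study is adequately powered (power ≥ 0.80).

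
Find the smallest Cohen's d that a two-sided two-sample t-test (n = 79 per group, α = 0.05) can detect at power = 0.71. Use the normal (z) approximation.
d ≈ 0.40

Minimum detectable effect (two-sample t-test, normal approximation):
d = (z_{α/2} + z_β) / √(n/2)
d = (1.960 + 0.553) / √(79/2)
d = 2.513 / 6.285
d ≈ 0.40

By Cohen's convention (0.2 small / 0.5 medium / 0.8 large): small effect.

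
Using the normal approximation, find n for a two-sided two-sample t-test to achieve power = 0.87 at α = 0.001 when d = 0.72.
n = 76 per group

Sample size formula (two-sample t-test, normal approximation):
n = 2 · ((z_{α/2} + z_β) / d)²

z_{α/2} = 3.291 (for α = 0.001, two-sided)
z_β = 1.126 (for power = 0.87)
d = 0.72

n = 2 · ((3.291 + 1.126) / 0.72)²
n = 2 · (6.135)²
n ≈ 75.28
Round up to the next whole number: n = 76 per group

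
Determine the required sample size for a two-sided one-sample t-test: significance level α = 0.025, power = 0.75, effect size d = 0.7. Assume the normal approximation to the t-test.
n = 18

Sample size formula (one-sample t-test, normal approximation):
n = ((z_{α/2} + z_β) / d)²

z_{α/2} = 2.241 (for α = 0.025, two-sided)
z_β = 0.674 (for power = 0.75)
d = 0.7

n = ((2.241 + 0.674) / 0.7)²
n = (4.164)²
n ≈ 17.34
Round up to the next whole number: n = 18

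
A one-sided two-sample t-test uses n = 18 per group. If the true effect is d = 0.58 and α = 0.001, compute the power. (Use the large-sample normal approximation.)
Power ≈ 0.09

Power calculation (two-sample t-test, normal approximation):
z_β = d · √(n/2) - z_α
z_β = 0.58 · √(18/2) - 3.090
z_β = 0.58 · 3.000 - 3.090
z_β = -1.350

Power = Φ(z_β) = Φ(-1.350) ≈ 0.088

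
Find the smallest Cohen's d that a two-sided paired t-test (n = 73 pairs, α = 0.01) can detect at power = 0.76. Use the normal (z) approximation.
d ≈ 0.38

Minimum detectable effect (paired t-test, normal approximation):
d = (z_{α/2} + z_β) / √n
d = (2.576 + 0.706) / √73
d = 3.282 / 8.544
d ≈ 0.38

By Cohen's convention (0.2 small / 0.5 medium / 0.8 large): small effect.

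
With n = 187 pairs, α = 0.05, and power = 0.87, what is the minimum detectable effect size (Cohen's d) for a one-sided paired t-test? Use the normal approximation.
d ≈ 0.20

Minimum detectable effect (paired t-test, normal approximation):
d = (z_α + z_β) / √n
d = (1.645 + 1.126) / √187
d = 2.771 / 13.675
d ≈ 0.20

By Cohen's convention (0.2 small / 0.5 medium / 0.8 large): small effect.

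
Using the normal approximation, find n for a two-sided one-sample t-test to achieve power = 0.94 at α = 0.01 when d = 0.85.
n = 24

Sample size formula (one-sample t-test, normal approximation):
n = ((z_{α/2} + z_β) / d)²

z_{α/2} = 2.576 (for α = 0.01, two-sided)
z_β = 1.555 (for power = 0.94)
d = 0.85

n = ((2.576 + 1.555) / 0.85)²
n = (4.860)²
n ≈ 23.62
Round up to the next whole number: n = 24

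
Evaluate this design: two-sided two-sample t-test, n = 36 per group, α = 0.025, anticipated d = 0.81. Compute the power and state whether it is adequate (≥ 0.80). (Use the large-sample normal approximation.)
Power ≈ 0.88; the study is adequately powered (power ≥ 0.80)

Power calculation (two-sample t-test, normal approximation):
z_β = d · √(n/2) - z_{α/2}
z_β = 0.81 · √(36/2) - 2.241
z_β = 0.81 · 4.243 - 2.241
z_β = 1.195

Power = Φ(z_β) = Φ(1.195) ≈ 0.884

Effect size d = 0.81 is large by Cohen's convention (0.2/0.5/0.8).

Threshold: power ≥ 0.80 is conventionally adequate.
Power ≈ 0.88 → the study is adequately powered (power ≥ 0.80).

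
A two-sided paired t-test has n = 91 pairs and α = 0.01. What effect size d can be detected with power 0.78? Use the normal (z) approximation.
d ≈ 0.35

Minimum detectable effect (paired t-test, normal approximation):
d = (z_{α/2} + z_β) / √n
d = (2.576 + 0.772) / √91
d = 3.348 / 9.539
d ≈ 0.35

By Cohen's convention (0.2 small / 0.5 medium / 0.8 large): small effect.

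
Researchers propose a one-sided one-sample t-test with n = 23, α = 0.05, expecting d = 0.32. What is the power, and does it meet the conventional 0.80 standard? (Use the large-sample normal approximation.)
Power ≈ 0.46; the study is underpowered (power < 0.80)

Power calculation (one-sample t-test, normal approximation):
z_β = d · √n - z_α
z_β = 0.32 · √23 - 1.645
z_β = 0.32 · 4.796 - 1.645
z_β = -0.110

Power = Φ(z_β) = Φ(-0.110) ≈ 0.456

Effect size d = 0.32 is small by Cohen's convention (0.2/0.5/0.8).

Threshold: power ≥ 0.80 is conventionally adequate.
Power ≈ 0.46 → the study is underpowered (power < 0.80).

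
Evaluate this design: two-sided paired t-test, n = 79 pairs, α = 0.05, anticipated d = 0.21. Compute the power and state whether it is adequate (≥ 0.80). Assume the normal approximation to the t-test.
Power ≈ 0.46; the study is underpowered (power < 0.80)

Power calculation (paired t-test, normal approximation):
z_β = d · √n - z_{α/2}
z_β = 0.21 · √79 - 1.960
z_β = 0.21 · 8.888 - 1.960
z_β = -0.093

Power = Φ(z_β) = Φ(-0.093) ≈ 0.463

Effect size d = 0.21 is small by Cohen's convention (0.2/0.5/0.8).

Threshold: power ≥ 0.80 is conventionally adequate.
Power ≈ 0.46 → the study is underpowered (power < 0.80).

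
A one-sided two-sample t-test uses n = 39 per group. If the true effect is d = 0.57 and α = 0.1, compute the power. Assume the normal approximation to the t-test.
Power ≈ 0.89

Power calculation (two-sample t-test, normal approximation):
z_β = d · √(n/2) - z_α
z_β = 0.57 · √(39/2) - 1.282
z_β = 0.57 · 4.416 - 1.282
z_β = 1.236

Power = Φ(z_β) = Φ(1.236) ≈ 0.892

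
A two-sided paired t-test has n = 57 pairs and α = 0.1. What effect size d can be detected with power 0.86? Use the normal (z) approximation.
d ≈ 0.36

Minimum detectable effect (paired t-test, normal approximation):
d = (z_{α/2} + z_β) / √n
d = (1.645 + 1.080) / √57
d = 2.725 / 7.550
d ≈ 0.36

By Cohen's convention (0.2 small / 0.5 medium / 0.8 large): small effect.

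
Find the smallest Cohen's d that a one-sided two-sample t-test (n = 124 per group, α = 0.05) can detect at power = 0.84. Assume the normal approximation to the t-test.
d ≈ 0.34

Minimum detectable effect (two-sample t-test, normal approximation):
d = (z_α + z_β) / √(n/2)
d = (1.645 + 0.994) / √(124/2)
d = 2.639 / 7.874
d ≈ 0.34

By Cohen's convention (0.2 small / 0.5 medium / 0.8 large): small effect.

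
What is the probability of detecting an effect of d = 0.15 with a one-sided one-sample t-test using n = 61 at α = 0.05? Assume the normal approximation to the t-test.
Power ≈ 0.32

Power calculation (one-sample t-test, normal approximation):
z_β = d · √n - z_α
z_β = 0.15 · √61 - 1.645
z_β = 0.15 · 7.810 - 1.645
z_β = -0.473

Power = Φ(z_β) = Φ(-0.473) ≈ 0.318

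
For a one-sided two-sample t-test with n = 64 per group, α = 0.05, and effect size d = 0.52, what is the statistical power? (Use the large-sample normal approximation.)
Power ≈ 0.90

Power calculation (two-sample t-test, normal approximation):
z_β = d · √(n/2) - z_α
z_β = 0.52 · √(64/2) - 1.645
z_β = 0.52 · 5.657 - 1.645
z_β = 1.297

Power = Φ(z_β) = Φ(1.297) ≈ 0.903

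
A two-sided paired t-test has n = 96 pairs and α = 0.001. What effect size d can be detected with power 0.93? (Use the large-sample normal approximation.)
d ≈ 0.49

Minimum detectable effect (paired t-test, normal approximation):
d = (z_{α/2} + z_β) / √n
d = (3.291 + 1.476) / √96
d = 4.766 / 9.798
d ≈ 0.49

By Cohen's convention (0.2 small / 0.5 medium / 0.8 large): small effect.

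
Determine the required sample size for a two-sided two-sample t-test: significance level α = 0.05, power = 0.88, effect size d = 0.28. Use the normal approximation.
n = 251 per group

Sample size formula (two-sample t-test, normal approximation):
n = 2 · ((z_{α/2} + z_β) / d)²

z_{α/2} = 1.960 (for α = 0.05, two-sided)
z_β = 1.175 (for power = 0.88)
d = 0.28

n = 2 · ((1.960 + 1.175) / 0.28)²
n = 2 · (11.196)²
n ≈ 250.70
Round up to the next whole number: n = 251 per group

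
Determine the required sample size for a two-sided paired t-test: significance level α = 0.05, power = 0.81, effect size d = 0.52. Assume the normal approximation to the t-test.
n = 30 pairs

Sample size formula (paired t-test, normal approximation):
n = ((z_{α/2} + z_β) / d)²

z_{α/2} = 1.960 (for α = 0.05, two-sided)
z_β = 0.878 (for power = 0.81)
d = 0.52

n = ((1.960 + 0.878) / 0.52)²
n = (5.458)²
n ≈ 29.79
Round up to the next whole number: n = 30 pairs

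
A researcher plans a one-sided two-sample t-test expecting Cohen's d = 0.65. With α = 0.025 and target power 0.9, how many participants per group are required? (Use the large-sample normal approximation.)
n = 50 per group

Sample size formula (two-sample t-test, normal approximation):
n = 2 · ((z_α + z_β) / d)²

z_α = 1.960 (for α = 0.025, one-sided)
z_β = 1.282 (for power = 0.9)
d = 0.65

n = 2 · ((1.960 + 1.282) / 0.65)²
n = 2 · (4.988)²
n ≈ 49.76
Round up to the next whole number: n = 50 per group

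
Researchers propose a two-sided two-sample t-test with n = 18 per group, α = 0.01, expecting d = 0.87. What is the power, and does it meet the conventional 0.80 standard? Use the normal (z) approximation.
Power ≈ 0.51; the study is underpowered (power < 0.80)

Power calculation (two-sample t-test, normal approximation):
z_β = d · √(n/2) - z_{α/2}
z_β = 0.87 · √(18/2) - 2.576
z_β = 0.87 · 3.000 - 2.576
z_β = 0.034

Power = Φ(z_β) = Φ(0.034) ≈ 0.514

Effect size d = 0.87 is large by Cohen's convention (0.2/0.5/0.8).

Threshold: power ≥ 0.80 is conventionally adequate.
Power ≈ 0.51 → the study is underpowered (power < 0.80).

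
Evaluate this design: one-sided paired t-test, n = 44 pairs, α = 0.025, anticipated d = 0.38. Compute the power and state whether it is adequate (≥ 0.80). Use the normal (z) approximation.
Power ≈ 0.71; the study is underpowered (power < 0.80)

Power calculation (paired t-test, normal approximation):
z_β = d · √n - z_α
z_β = 0.38 · √44 - 1.960
z_β = 0.38 · 6.633 - 1.960
z_β = 0.561

Power = Φ(z_β) = Φ(0.561) ≈ 0.712

Effect size d = 0.38 is small by Cohen's convention (0.2/0.5/0.8).

Threshold: power ≥ 0.80 is conventionally adequate.
Power ≈ 0.71 → the study is underpowered (power < 0.80).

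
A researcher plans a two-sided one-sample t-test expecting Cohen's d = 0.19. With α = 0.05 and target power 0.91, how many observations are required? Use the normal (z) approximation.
n = 302

Sample size formula (one-sample t-test, normal approximation):
n = ((z_{α/2} + z_β) / d)²

z_{α/2} = 1.960 (for α = 0.05, two-sided)
z_β = 1.341 (for power = 0.91)
d = 0.19

n = ((1.960 + 1.341) / 0.19)²
n = (17.374)²
n ≈ 301.86
Round up to the next whole number: n = 302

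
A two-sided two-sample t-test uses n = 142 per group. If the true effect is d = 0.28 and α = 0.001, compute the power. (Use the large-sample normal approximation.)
Power ≈ 0.18

Power calculation (two-sample t-test, normal approximation):
z_β = d · √(n/2) - z_{α/2}
z_β = 0.28 · √(142/2) - 3.291
z_β = 0.28 · 8.426 - 3.291
z_β = -0.931

Power = Φ(z_β) = Φ(-0.931) ≈ 0.176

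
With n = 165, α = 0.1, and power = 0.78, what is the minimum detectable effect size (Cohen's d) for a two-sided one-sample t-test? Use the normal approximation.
d ≈ 0.19

Minimum detectable effect (one-sample t-test, normal approximation):
d = (z_{α/2} + z_β) / √n
d = (1.645 + 0.772) / √165
d = 2.417 / 12.845
d ≈ 0.19

By Cohen's convention (0.2 small / 0.5 medium / 0.8 large): very small effect.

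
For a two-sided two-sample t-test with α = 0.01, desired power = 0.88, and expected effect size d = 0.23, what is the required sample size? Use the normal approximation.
n = 532 per group

Sample size formula (two-sample t-test, normal approximation):
n = 2 · ((z_{α/2} + z_β) / d)²

z_{α/2} = 2.576 (for α = 0.01, two-sided)
z_β = 1.175 (for power = 0.88)
d = 0.23

n = 2 · ((2.576 + 1.175) / 0.23)²
n = 2 · (16.309)²
n ≈ 531.97
Round up to the next whole number: n = 532 per group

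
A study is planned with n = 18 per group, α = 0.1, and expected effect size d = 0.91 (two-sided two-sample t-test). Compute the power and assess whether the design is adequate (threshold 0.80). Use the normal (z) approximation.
Power ≈ 0.86; the study is adequately powered (power ≥ 0.80)

Power calculation (two-sample t-test, normal approximation):
z_β = d · √(n/2) - z_{α/2}
z_β = 0.91 · √(18/2) - 1.645
z_β = 0.91 · 3.000 - 1.645
z_β = 1.085

Power = Φ(z_β) = Φ(1.085) ≈ 0.861

Effect size d = 0.91 is large by Cohen's convention (0.2/0.5/0.8).

Threshold: power ≥ 0.80 is conventionally adequate.
Power ≈ 0.86 → the study is adequately powered (power ≥ 0.80).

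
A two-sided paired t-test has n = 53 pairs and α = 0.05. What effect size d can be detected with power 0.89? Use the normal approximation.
d ≈ 0.44

Minimum detectable effect (paired t-test, normal approximation):
d = (z_{α/2} + z_β) / √n
d = (1.960 + 1.227) / √53
d = 3.186 / 7.280
d ≈ 0.44

By Cohen's convention (0.2 small / 0.5 medium / 0.8 large): small effect.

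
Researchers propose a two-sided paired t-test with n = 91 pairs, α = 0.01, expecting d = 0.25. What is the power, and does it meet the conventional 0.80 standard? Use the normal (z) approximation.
Power ≈ 0.42; the study is underpowered (power < 0.80)

Power calculation (paired t-test, normal approximation):
z_β = d · √n - z_{α/2}
z_β = 0.25 · √91 - 2.576
z_β = 0.25 · 9.539 - 2.576
z_β = -0.191

Power = Φ(z_β) = Φ(-0.191) ≈ 0.424

Effect size d = 0.25 is small by Cohen's convention (0.2/0.5/0.8).

Threshold: power ≥ 0.80 is conventionally adequate.
Power ≈ 0.42 → the study is underpowered (power < 0.80).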